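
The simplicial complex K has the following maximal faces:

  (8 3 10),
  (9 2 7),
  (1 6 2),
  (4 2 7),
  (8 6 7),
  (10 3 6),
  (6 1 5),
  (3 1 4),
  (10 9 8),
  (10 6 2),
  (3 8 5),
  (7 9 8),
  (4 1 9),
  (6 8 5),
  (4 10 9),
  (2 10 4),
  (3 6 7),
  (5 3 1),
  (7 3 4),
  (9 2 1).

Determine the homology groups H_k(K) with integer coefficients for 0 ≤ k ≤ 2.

K has 10 vertices, 30 edges, 20 triangles.
rank ∂_0 = 0, rank ∂_1 = 9 ⇒ b_0 = 10 − 0 − 9 = 1; all invariant factors of ∂_1 are 1 so no torsion. So H_0 ≅ Z.
rank ∂_1 = 9, rank ∂_2 = 20 ⇒ b_1 = 30 − 9 − 20 = 1; ∂_2 has invariant factor(s) [2] giving torsion. So H_1 ≅ Z ⊕ Z/2.
rank ∂_2 = 20, rank ∂_3 = 0 ⇒ b_2 = 20 − 20 − 0 = 0. So H_2 ≅ 0.

H_0 = Z,  H_1 = Z ⊕ Z/2,  H_2 = 0.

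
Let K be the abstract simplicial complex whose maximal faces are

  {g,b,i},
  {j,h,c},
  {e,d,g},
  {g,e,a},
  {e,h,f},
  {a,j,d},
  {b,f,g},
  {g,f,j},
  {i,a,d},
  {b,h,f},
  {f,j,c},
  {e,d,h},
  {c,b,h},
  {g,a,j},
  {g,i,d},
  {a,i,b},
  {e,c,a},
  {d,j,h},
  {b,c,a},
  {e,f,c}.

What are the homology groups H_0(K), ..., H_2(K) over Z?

Take the total order a < b < c < d < e < f < g < h < i < j on the vertex set. Then K (dimension 2) consists of the simplices:

  0-simplices (10): a, b, c, d, e, f, g, h, i, j
  1-simplices (30): ab, ac, ad, ae, ag, ai, aj, bc, bf, bg, bh, bi, ce, cf, ch, cj, de, dg, dh, di, dj, ef, eg, eh, fg, fh, fj, gi, gj, hj
  2-simplices (20): abc, abi, ace, adi, adj, aeg, agj, bch, bfg, bfh, bgi, cef, cfj, chj, deg, deh, dgi, dhj, efh, fgj

Hence C_0 ≅ Z^10, C_1 ≅ Z^30, C_2 ≅ Z^20.

The boundary map ∂_1: C_1 → C_0 sends each edge [p,q] (with p < q) to q − p.
The 10×30 boundary matrix has rank 9 and Smith normal form diag(1,1,1,1,1,1,1,1,1).

∂_2: C_2 → C_1 acts by ∂[p,q,r] = [q,r] − [p,r] + [p,q]. For instance
  ∂abc = bc − ac + ab,
  ∂fgj = gj − fj + fg.
As a 30×20 matrix over Z this has rank 20, with invariant factors (1,1,1,1,1,1,1,1,1,1,1,1,1,1,1,1,1,1,1,2).

Computing H_k = (kernel of ∂_k) / (image of ∂_{k+1}):

  H_0: rank C_0 − rank ∂_1 = 10 − 9 = 1, and the invariant factors of ∂_1 are all 1, so H_0 ≅ Z.
  H_1: rank ker ∂_1 − rank ∂_2 = (30 − 9) − 20 = 1, and ∂_2 has invariant factor 2 > 1, so H_1 ≅ Z × Z/2.
  H_2: rank ker ∂_2 − rank ∂_3 = (20 − 20) − 0 = 0, and there is no ∂_3, so H_2 ≅ 0.

(K is a triangulation of the Klein bottle.)

H_0 = Z,  H_1 = Z × Z/2,  H_2 = 0.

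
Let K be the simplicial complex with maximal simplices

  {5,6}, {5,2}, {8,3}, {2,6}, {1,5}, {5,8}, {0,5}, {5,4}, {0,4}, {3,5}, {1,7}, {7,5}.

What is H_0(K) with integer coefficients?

H_0 ≅ Z.

K has 9 vertices, 12 edges.
rank ∂_0 = 0, rank ∂_1 = 8 ⇒ b_0 = 9 − 0 − 8 = 1; all invariant factors of ∂_1 are 1 so no torsion. So H_0 ≅ Z.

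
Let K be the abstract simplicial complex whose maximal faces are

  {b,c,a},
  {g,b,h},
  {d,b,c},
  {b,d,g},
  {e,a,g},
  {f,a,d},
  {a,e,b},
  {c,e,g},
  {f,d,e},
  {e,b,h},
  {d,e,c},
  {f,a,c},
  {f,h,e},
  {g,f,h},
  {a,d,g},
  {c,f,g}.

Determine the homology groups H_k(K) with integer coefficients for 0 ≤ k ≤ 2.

Order the vertices as a < b < c < d < e < f < g < h. Listing each simplex with vertices in this order, K has dimension 2 with simplices:

  0-simplices (8): a, b, c, d, e, f, g, h
  1-simplices (24): ab, ac, ad, ae, af, ag, bc, bd, be, bg, bh, cd, ce, cf, cg, de, df, dg, ef, eg, eh, fg, fh, gh
  2-simplices (16): abc, abe, acf, adf, adg, aeg, bcd, bdg, beh, bgh, cde, ceg, cfg, def, efh, fgh

Hence C_0 ≅ Z^8, C_1 ≅ Z^24, C_2 ≅ Z^16.

The boundary map ∂_1: C_1 → C_0 is given by ∂[p,q] = [q] − [p]. For instance
  ∂bh = h − b.
The resulting 8×24 matrix has rank 7, and its Smith normal form has invariant factors (1,1,1,1,1,1,1).

Boundary ∂_2: C_2 → C_1 acts by ∂[p,q,r] = [q,r] − [p,r] + [p,q]. For instance
  ∂efh = fh − eh + ef,
  ∂acf = cf − af + ac.
The 24×16 boundary matrix has rank 15 and Smith normal form diag(1,1,1,1,1,1,1,1,1,1,1,1,1,1,1).

From H_k ≅ ker(∂_k) / im(∂_{k+1}) we obtain:

  H_0: rank C_0 − rank ∂_1 = 8 − 7 = 1, and the invariant factors of ∂_1 are all 1, so H_0 ≅ Z.
  H_1: rank ker ∂_1 − rank ∂_2 = (24 − 7) − 15 = 2, and the invariant factors of ∂_2 are all 1, so H_1 ≅ Z^2.
  H_2: rank ker ∂_2 − rank ∂_3 = (16 − 15) − 0 = 1, and there is no ∂_3, so H_2 ≅ Z.

As a check, the Euler characteristic is 8 − 24 + 16 = 0, which agrees with 1 − 2 + 1 = 0.

H_0 ≅ Z,  H_1 ≅ Z^2,  H_2 ≅ Z.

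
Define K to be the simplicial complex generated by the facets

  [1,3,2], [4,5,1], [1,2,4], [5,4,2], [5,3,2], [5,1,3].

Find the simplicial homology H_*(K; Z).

H_0 ≅ Z,  H_1 = 0,  H_2 ≅ Z.

Order the vertices as 1 < 2 < 3 < 4 < 5. Listing each simplex with vertices in this order, K has dimension 2 with simplices:

  0-simplices (5): [1], [2], [3], [4], [5]
  1-simplices (9): [1,2], [1,3], [1,4], [1,5], [2,3], [2,4], [2,5], [3,5], [4,5]
  2-simplices (6): [1,2,3], [1,2,4], [1,3,5], [1,4,5], [2,3,5], [2,4,5]

so the chain groups are C_0 ≅ Z^5, C_1 ≅ Z^9, C_2 ≅ Z^6.

∂_1: C_1 → C_0 sends each edge [p,q] (with p < q) to q − p.
This gives a 5×9 integer matrix of rank 4; reducing to Smith normal form yields diagonal entries (1,1,1,1).

The boundary map ∂_2: C_2 → C_1 sends each 2-simplex [p,q,r] to [q,r] − [p,r] + [p,q]. For instance
  ∂[1,2,3] = [2,3] − [1,3] + [1,2],
  ∂[1,4,5] = [4,5] − [1,5] + [1,4].
The resulting 9×6 matrix has rank 5, and its Smith normal form has invariant factors (1,1,1,1,1).

Computing H_k = (kernel of ∂_k) / (image of ∂_{k+1}):

  H_0: rank C_0 − rank ∂_1 = 5 − 4 = 1, and the invariant factors of ∂_1 are all 1, so H_0 = Z.
  H_1: rank ker ∂_1 − rank ∂_2 = (9 − 4) − 5 = 0, and the invariant factors of ∂_2 are all 1, so H_1 = 0.
  H_2: rank ker ∂_2 − rank ∂_3 = (6 − 5) − 0 = 1, and there is no ∂_3, so H_2 = Z.

(K is a triangulation of the 2-sphere S^2.)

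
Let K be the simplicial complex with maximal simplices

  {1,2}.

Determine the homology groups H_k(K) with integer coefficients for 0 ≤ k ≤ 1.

H_0 ≅ Z,  H_1 = 0.

We work with the vertex ordering 1 < 2. The simplices of K, each written with vertices in increasing order, are:

  0-simplices (2): [1], [2]
  1-simplices (1): [1,2]

Hence C_0 ≅ Z^2, C_1 ≅ Z^1.

∂_1: C_1 → C_0 maps an edge to its endpoints' difference, ∂[p,q] = q − p. For instance
  ∂[1,2] = [2] − [1].
As a 2×1 matrix over Z this has rank 1, with invariant factors (1).

Computing H_k = (kernel of ∂_k) / (image of ∂_{k+1}):

  H_0: rank C_0 − rank ∂_1 = 2 − 1 = 1, and the invariant factors of ∂_1 are all 1, so H_0 = Z.
  H_1: rank ker ∂_1 − rank ∂_2 = (1 − 1) − 0 = 0, and there is no ∂_2, so H_1 = 0.

(K is a triangulation of the 1-simplex.)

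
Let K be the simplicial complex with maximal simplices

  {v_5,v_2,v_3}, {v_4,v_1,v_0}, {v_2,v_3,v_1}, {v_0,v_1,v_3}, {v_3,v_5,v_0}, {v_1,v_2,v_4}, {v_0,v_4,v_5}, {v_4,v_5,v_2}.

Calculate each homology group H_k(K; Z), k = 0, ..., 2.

K has 6 vertices, 12 edges, 8 triangles.
rank ∂_0 = 0, rank ∂_1 = 5 ⇒ b_0 = 6 − 0 − 5 = 1; all invariant factors of ∂_1 are 1 so no torsion. So H_0 = Z.
rank ∂_1 = 5, rank ∂_2 = 7 ⇒ b_1 = 12 − 5 − 7 = 0; all invariant factors of ∂_2 are 1 so no torsion. So H_1 = 0.
rank ∂_2 = 7, rank ∂_3 = 0 ⇒ b_2 = 8 − 7 − 0 = 1. So H_2 = Z.

H_0 = Z,  H_1 = 0,  H_2 = Z.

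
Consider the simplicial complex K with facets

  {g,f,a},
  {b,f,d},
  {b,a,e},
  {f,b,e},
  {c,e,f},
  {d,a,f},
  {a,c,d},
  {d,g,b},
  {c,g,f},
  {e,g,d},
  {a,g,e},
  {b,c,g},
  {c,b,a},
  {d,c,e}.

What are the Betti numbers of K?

b_0 = 1, b_1 = 2, b_2 = 1.

K has 7 vertices, 21 edges, 14 triangles.
rank ∂_0 = 0, rank ∂_1 = 6 ⇒ b_0 = 7 − 0 − 6 = 1; all invariant factors of ∂_1 are 1 so no torsion. So H_0 = Z.
rank ∂_1 = 6, rank ∂_2 = 13 ⇒ b_1 = 21 − 6 − 13 = 2; all invariant factors of ∂_2 are 1 so no torsion. So H_1 = Z^2.
rank ∂_2 = 13, rank ∂_3 = 0 ⇒ b_2 = 14 − 13 − 0 = 1. So H_2 = Z.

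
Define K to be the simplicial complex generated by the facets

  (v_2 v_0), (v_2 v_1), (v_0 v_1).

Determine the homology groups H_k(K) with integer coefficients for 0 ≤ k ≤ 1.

H_0 ≅ Z,  H_1 ≅ Z.

K has 3 vertices, 3 edges.
rank ∂_0 = 0, rank ∂_1 = 2 ⇒ b_0 = 3 − 0 − 2 = 1; all invariant factors of ∂_1 are 1 so no torsion. So H_0 = Z.
rank ∂_1 = 2, rank ∂_2 = 0 ⇒ b_1 = 3 − 2 − 0 = 1. So H_1 = Z.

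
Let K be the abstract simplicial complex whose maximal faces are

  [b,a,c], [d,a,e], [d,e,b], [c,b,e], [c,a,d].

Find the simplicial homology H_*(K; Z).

H_0 ≅ Z,  H_1 ≅ Z,  H_2 = 0.

Fix the vertex order a < b < c < d < e and write every simplex with vertices in increasing order. Then dim K = 2 and the simplices of K are:

  0-simplices (5): a, b, c, d, e
  1-simplices (10): ab, ac, ad, ae, bc, bd, be, cd, ce, de
  2-simplices (5): abc, acd, ade, bce, bde

giving chain groups C_0 ≅ Z^5, C_1 ≅ Z^10, C_2 ≅ Z^5.

∂_1: C_1 → C_0 sends each edge [p,q] (with p < q) to q − p.
The resulting 5×10 matrix has rank 4, and its Smith normal form has invariant factors (1,1,1,1).

The boundary map ∂_2: C_2 → C_1 acts by ∂[p,q,r] = [q,r] − [p,r] + [p,q]. For instance
  ∂abc = bc − ac + ab,
  ∂ade = de − ae + ad.
This gives a 10×5 integer matrix of rank 5; reducing to Smith normal form yields diagonal entries (1,1,1,1,1).

From H_k ≅ ker(∂_k) / im(∂_{k+1}) we obtain:

  H_0: rank C_0 − rank ∂_1 = 5 − 4 = 1, and the invariant factors of ∂_1 are all 1, so H_0 = Z.
  H_1: rank ker ∂_1 − rank ∂_2 = (10 − 4) − 5 = 1, and the invariant factors of ∂_2 are all 1, so H_1 = Z.
  H_2: rank ker ∂_2 − rank ∂_3 = (5 − 5) − 0 = 0, and there is no ∂_3, so H_2 = 0.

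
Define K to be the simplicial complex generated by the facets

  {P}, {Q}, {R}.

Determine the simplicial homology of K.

Take the total order P < Q < R on the vertex set. Then K (dimension 0) consists of the simplices:

  0-simplices (3): P, Q, R

so the chain groups are C_0 ≅ Z^3.

Computing H_k = (kernel of ∂_k) / (image of ∂_{k+1}):

  H_0: rank C_0 − rank ∂_1 = 3 − 0 = 3, and there is no ∂_1, so H_0 = Z^3.

(K is a triangulation of a set of 3 points.)

H_0 = Z^3.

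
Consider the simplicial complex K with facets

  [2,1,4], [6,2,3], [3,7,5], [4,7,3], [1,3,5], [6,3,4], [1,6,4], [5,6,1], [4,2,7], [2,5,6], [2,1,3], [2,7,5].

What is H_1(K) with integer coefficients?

H_1 = Z/2Z.

Order the vertices as 1 < 2 < 3 < 4 < 5 < 6 < 7. Listing each simplex with vertices in this order, K has dimension 2 with simplices:

  0-simplices (7): [1], [2], [3], [4], [5], [6], [7]
  1-simplices (18): [1,2], [1,3], [1,4], [1,5], [1,6], [2,3], [2,4], [2,5], [2,6], [2,7], [3,4], [3,5], [3,6], [3,7], [4,6], [4,7], [5,6], [5,7]
  2-simplices (12): [1,2,3], [1,2,4], [1,3,5], [1,4,6], [1,5,6], [2,3,6], [2,4,7], [2,5,6], [2,5,7], [3,4,6], [3,4,7], [3,5,7]

Hence C_0 ≅ Z^7, C_1 ≅ Z^18, C_2 ≅ Z^12.

Boundary ∂_1: C_1 → C_0 is given by ∂[p,q] = [q] − [p]. For instance
  ∂[2,3] = [3] − [2].
As a 7×18 matrix over Z this has rank 6, with invariant factors (1,1,1,1,1,1).

Boundary ∂_2: C_2 → C_1 sends each 2-simplex [p,q,r] to [q,r] − [p,r] + [p,q]. For instance
  ∂[2,3,6] = [3,6] − [2,6] + [2,3],
  ∂[1,5,6] = [5,6] − [1,6] + [1,5].
The 18×12 boundary matrix has rank 12 and Smith normal form diag(1,1,1,1,1,1,1,1,1,1,1,2).

Reading off H_k = ker ∂_k / im ∂_{k+1}:

  H_1: rank ker ∂_1 − rank ∂_2 = (18 − 6) − 12 = 0, and ∂_2 has invariant factor 2 > 1, so H_1 ≅ Z/2Z.

(K is a triangulation of the real projective plane RP^2.)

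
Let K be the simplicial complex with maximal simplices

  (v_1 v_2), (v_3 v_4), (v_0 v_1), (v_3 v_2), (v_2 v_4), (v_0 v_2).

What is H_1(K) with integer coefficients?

Take the total order v_0 < v_1 < v_2 < v_3 < v_4 on the vertex set. Then K (dimension 1) consists of the simplices:

  0-simplices (5): [v_0], [v_1], [v_2], [v_3], [v_4]
  1-simplices (6): [v_0,v_1], [v_0,v_2], [v_1,v_2], [v_2,v_3], [v_2,v_4], [v_3,v_4]

giving chain groups C_0 ≅ Z^5, C_1 ≅ Z^6.

Boundary ∂_1: C_1 → C_0 is given by ∂[p,q] = [q] − [p]. For instance
  ∂[v_2,v_3] = [v_3] − [v_2].
As a 5×6 matrix over Z this has rank 4, with invariant factors (1,1,1,1).

Computing H_k = (kernel of ∂_k) / (image of ∂_{k+1}):

  H_1: rank ker ∂_1 − rank ∂_2 = (6 − 4) − 0 = 2, and there is no ∂_2, so H_1 ≅ Z^2.

(K is a triangulation of a wedge of 2 circles.)

H_1 ≅ Z^2.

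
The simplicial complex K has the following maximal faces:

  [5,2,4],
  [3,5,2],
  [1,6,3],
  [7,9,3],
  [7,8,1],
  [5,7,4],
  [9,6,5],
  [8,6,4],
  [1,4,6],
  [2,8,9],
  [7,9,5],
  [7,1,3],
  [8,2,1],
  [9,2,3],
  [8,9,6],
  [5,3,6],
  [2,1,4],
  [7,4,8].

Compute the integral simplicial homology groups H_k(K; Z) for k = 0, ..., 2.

Fix the vertex order 1 < 2 < 3 < 4 < 5 < 6 < 7 < 8 < 9 and write every simplex with vertices in increasing order. Then dim K = 2 and the simplices of K are:

  0-simplices (9): [1], [2], [3], [4], [5], [6], [7], [8], [9]
  1-simplices (27): (27 of them)
  2-simplices (18): [1,2,4], [1,2,8], [1,3,6], [1,3,7], [1,4,6], [1,7,8], [2,3,5], [2,3,9], [2,4,5], [2,8,9], [3,5,6], [3,7,9], [4,5,7], [4,6,8], [4,7,8], [5,6,9], [5,7,9], [6,8,9]

giving chain groups C_0 ≅ Z^9, C_1 ≅ Z^27, C_2 ≅ Z^18.

∂_1: C_1 → C_0 is given by ∂[p,q] = [q] − [p].
The resulting 9×27 matrix has rank 8, and its Smith normal form has invariant factors (1,1,1,1,1,1,1,1).

The boundary map ∂_2: C_2 → C_1 maps a triangle to the signed sum of its edges. For instance
  ∂[6,8,9] = [8,9] − [6,9] + [6,8],
  ∂[1,3,6] = [3,6] − [1,6] + [1,3].
The 27×18 boundary matrix has rank 18 and Smith normal form diag(1,1,1,1,1,1,1,1,1,1,1,1,1,1,1,1,1,2).

Reading off H_k = ker ∂_k / im ∂_{k+1}:

  H_0: rank C_0 − rank ∂_1 = 9 − 8 = 1, and the invariant factors of ∂_1 are all 1, so H_0 = Z.
  H_1: rank ker ∂_1 − rank ∂_2 = (27 − 8) − 18 = 1, and ∂_2 has invariant factor 2 > 1, so H_1 = Z ⊕ Z/2.
  H_2: rank ker ∂_2 − rank ∂_3 = (18 − 18) − 0 = 0, and there is no ∂_3, so H_2 = 0.

As a check, the Euler characteristic is 9 − 27 + 18 = 0, which agrees with 1 − 1 + 0 = 0.

H_0 = Z,  H_1 = Z ⊕ Z/2,  H_2 = 0.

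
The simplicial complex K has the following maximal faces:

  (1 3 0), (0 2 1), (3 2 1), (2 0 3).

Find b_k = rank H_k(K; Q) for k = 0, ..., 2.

Take the total order 0 < 1 < 2 < 3 on the vertex set. Then K (dimension 2) consists of the simplices:

  0-simplices (4): [0], [1], [2], [3]
  1-simplices (6): [0,1], [0,2], [0,3], [1,2], [1,3], [2,3]
  2-simplices (4): [0,1,2], [0,1,3], [0,2,3], [1,2,3]

Hence C_0 ≅ Z^4, C_1 ≅ Z^6, C_2 ≅ Z^4.

Boundary ∂_1: C_1 → C_0 maps an edge to its endpoints' difference, ∂[p,q] = q − p.
The 4×6 boundary matrix has rank 3 and Smith normal form diag(1,1,1).

∂_2: C_2 → C_1 sends each 2-simplex [p,q,r] to [q,r] − [p,r] + [p,q]. For instance
  ∂[0,2,3] = [2,3] − [0,3] + [0,2],
  ∂[0,1,3] = [1,3] − [0,3] + [0,1].
The resulting 6×4 matrix has rank 3, and its Smith normal form has invariant factors (1,1,1).

Computing H_k = (kernel of ∂_k) / (image of ∂_{k+1}):

  H_0: rank C_0 − rank ∂_1 = 4 − 3 = 1, and the invariant factors of ∂_1 are all 1, so H_0 ≅ Z.
  H_1: rank ker ∂_1 − rank ∂_2 = (6 − 3) − 3 = 0, and the invariant factors of ∂_2 are all 1, so H_1 ≅ 0.
  H_2: rank ker ∂_2 − rank ∂_3 = (4 − 3) − 0 = 1, and there is no ∂_3, so H_2 ≅ Z.

Hence the Betti numbers are b_0 = 1, b_1 = 0, b_2 = 1.

b_0 = 1, b_1 = 0, b_2 = 1.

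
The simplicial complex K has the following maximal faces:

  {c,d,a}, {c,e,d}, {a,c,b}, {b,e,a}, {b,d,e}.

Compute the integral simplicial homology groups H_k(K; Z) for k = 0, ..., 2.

H_0 = Z,  H_1 = Z,  H_2 = 0.

Fix the vertex order a < b < c < d < e and write every simplex with vertices in increasing order. Then dim K = 2 and the simplices of K are:

  0-simplices (5): a, b, c, d, e
  1-simplices (10): ab, ac, ad, ae, bc, bd, be, cd, ce, de
  2-simplices (5): abc, abe, acd, bde, cde

giving chain groups C_0 ≅ Z^5, C_1 ≅ Z^10, C_2 ≅ Z^5.

∂_1: C_1 → C_0 sends each edge [p,q] (with p < q) to q − p.
As a 5×10 matrix over Z this has rank 4, with invariant factors (1,1,1,1).

The boundary map ∂_2: C_2 → C_1 sends each 2-simplex [p,q,r] to [q,r] − [p,r] + [p,q]. For instance
  ∂abc = bc − ac + ab,
  ∂abe = be − ae + ab.
This gives a 10×5 integer matrix of rank 5; reducing to Smith normal form yields diagonal entries (1,1,1,1,1).

Now H_k = ker ∂_k / im ∂_{k+1}, so:

  H_0: rank C_0 − rank ∂_1 = 5 − 4 = 1, and the invariant factors of ∂_1 are all 1, so H_0 ≅ Z.
  H_1: rank ker ∂_1 − rank ∂_2 = (10 − 4) − 5 = 1, and the invariant factors of ∂_2 are all 1, so H_1 ≅ Z.
  H_2: rank ker ∂_2 − rank ∂_3 = (5 − 5) − 0 = 0, and there is no ∂_3, so H_2 ≅ 0.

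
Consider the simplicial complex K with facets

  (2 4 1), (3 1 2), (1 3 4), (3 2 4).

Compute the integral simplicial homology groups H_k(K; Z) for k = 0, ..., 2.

Order the vertices as 1 < 2 < 3 < 4. Listing each simplex with vertices in this order, K has dimension 2 with simplices:

  0-simplices (4): [1], [2], [3], [4]
  1-simplices (6): [1,2], [1,3], [1,4], [2,3], [2,4], [3,4]
  2-simplices (4): [1,2,3], [1,2,4], [1,3,4], [2,3,4]

Hence C_0 ≅ Z^4, C_1 ≅ Z^6, C_2 ≅ Z^4.

∂_1: C_1 → C_0 is given by ∂[p,q] = [q] − [p].
The 4×6 boundary matrix has rank 3 and Smith normal form diag(1,1,1).

Boundary ∂_2: C_2 → C_1 maps a triangle to the signed sum of its edges. For instance
  ∂[1,2,3] = [2,3] − [1,3] + [1,2],
  ∂[1,2,4] = [2,4] − [1,4] + [1,2].
This gives a 6×4 integer matrix of rank 3; reducing to Smith normal form yields diagonal entries (1,1,1).

Reading off H_k = ker ∂_k / im ∂_{k+1}:

  H_0: rank C_0 − rank ∂_1 = 4 − 3 = 1, and the invariant factors of ∂_1 are all 1, so H_0 = Z.
  H_1: rank ker ∂_1 − rank ∂_2 = (6 − 3) − 3 = 0, and the invariant factors of ∂_2 are all 1, so H_1 = 0.
  H_2: rank ker ∂_2 − rank ∂_3 = (4 − 3) − 0 = 1, and there is no ∂_3, so H_2 = Z.

H_0 ≅ Z,  H_1 = 0,  H_2 ≅ Z.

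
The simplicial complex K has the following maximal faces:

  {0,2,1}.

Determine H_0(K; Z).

H_0 ≅ Z.

We work with the vertex ordering 0 < 1 < 2. The simplices of K, each written with vertices in increasing order, are:

  0-simplices (3): [0], [1], [2]
  1-simplices (3): [0,1], [0,2], [1,2]
  2-simplices (1): [0,1,2]

giving chain groups C_0 ≅ Z^3, C_1 ≅ Z^3, C_2 ≅ Z^1.

∂_1: C_1 → C_0 sends each edge [p,q] (with p < q) to q − p. For instance
  ∂[0,1] = [1] − [0].
This gives a 3×3 integer matrix of rank 2; reducing to Smith normal form yields diagonal entries (1,1).

The boundary map ∂_2: C_2 → C_1 sends each 2-simplex [p,q,r] to [q,r] − [p,r] + [p,q]. For instance
  ∂[0,1,2] = [1,2] − [0,2] + [0,1].
This gives a 3×1 integer matrix of rank 1; reducing to Smith normal form yields diagonal entries (1).

Reading off H_k = ker ∂_k / im ∂_{k+1}:

  H_0: rank C_0 − rank ∂_1 = 3 − 2 = 1, and the invariant factors of ∂_1 are all 1, so H_0 = Z.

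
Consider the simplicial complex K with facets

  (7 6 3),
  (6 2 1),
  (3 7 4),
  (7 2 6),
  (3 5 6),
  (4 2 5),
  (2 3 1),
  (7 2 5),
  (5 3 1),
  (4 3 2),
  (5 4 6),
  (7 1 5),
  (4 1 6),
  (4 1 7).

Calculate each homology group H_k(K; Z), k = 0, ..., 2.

Order the vertices as 1 < 2 < 3 < 4 < 5 < 6 < 7. Listing each simplex with vertices in this order, K has dimension 2 with simplices:

  0-simplices (7): [1], [2], [3], [4], [5], [6], [7]
  1-simplices (21): [1,2], [1,3], [1,4], [1,5], [1,6], [1,7], [2,3], [2,4], [2,5], [2,6], [2,7], [3,4], [3,5], [3,6], [3,7], [4,5], [4,6], [4,7], [5,6], [5,7], [6,7]
  2-simplices (14): [1,2,3], [1,2,6], [1,3,5], [1,4,6], [1,4,7], [1,5,7], [2,3,4], [2,4,5], [2,5,7], [2,6,7], [3,4,7], [3,5,6], [3,6,7], [4,5,6]

so the chain groups are C_0 ≅ Z^7, C_1 ≅ Z^21, C_2 ≅ Z^14.

Boundary ∂_1: C_1 → C_0 sends each edge [p,q] (with p < q) to q − p.
As a 7×21 matrix over Z this has rank 6, with invariant factors (1,1,1,1,1,1).

∂_2: C_2 → C_1 acts by ∂[p,q,r] = [q,r] − [p,r] + [p,q]. For instance
  ∂[3,6,7] = [6,7] − [3,7] + [3,6],
  ∂[2,3,4] = [3,4] − [2,4] + [2,3].
The 21×14 boundary matrix has rank 13 and Smith normal form diag(1,1,1,1,1,1,1,1,1,1,1,1,1).

Now H_k = ker ∂_k / im ∂_{k+1}, so:

  H_0: rank C_0 − rank ∂_1 = 7 − 6 = 1, and the invariant factors of ∂_1 are all 1, so H_0 = Z.
  H_1: rank ker ∂_1 − rank ∂_2 = (21 − 6) − 13 = 2, and the invariant factors of ∂_2 are all 1, so H_1 = Z^2.
  H_2: rank ker ∂_2 − rank ∂_3 = (14 − 13) − 0 = 1, and there is no ∂_3, so H_2 = Z.

As a check, the Euler characteristic is 7 − 21 + 14 = 0, which agrees with 1 − 2 + 1 = 0.

H_0 ≅ Z,  H_1 ≅ Z^2,  H_2 ≅ Z.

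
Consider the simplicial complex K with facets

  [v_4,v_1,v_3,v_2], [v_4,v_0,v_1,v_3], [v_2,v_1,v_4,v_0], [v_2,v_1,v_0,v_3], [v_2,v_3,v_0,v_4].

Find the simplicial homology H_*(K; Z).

H_0 ≅ Z,  H_1 = 0,  H_2 = 0,  H_3 ≅ Z.

Order the vertices as v_0 < v_1 < v_2 < v_3 < v_4. Listing each simplex with vertices in this order, K has dimension 3 with simplices:

  0-simplices (5): [v_0], [v_1], [v_2], [v_3], [v_4]
  1-simplices (10): [v_0,v_1], [v_0,v_2], [v_0,v_3], [v_0,v_4], [v_1,v_2], [v_1,v_3], [v_1,v_4], [v_2,v_3], [v_2,v_4], [v_3,v_4]
  2-simplices (10): [v_0,v_1,v_2], [v_0,v_1,v_3], [v_0,v_1,v_4], [v_0,v_2,v_3], [v_0,v_2,v_4], [v_0,v_3,v_4], [v_1,v_2,v_3], [v_1,v_2,v_4], [v_1,v_3,v_4], [v_2,v_3,v_4]
  3-simplices (5): [v_0,v_1,v_2,v_3], [v_0,v_1,v_2,v_4], [v_0,v_1,v_3,v_4], [v_0,v_2,v_3,v_4], [v_1,v_2,v_3,v_4]

giving chain groups C_0 ≅ Z^5, C_1 ≅ Z^10, C_2 ≅ Z^10, C_3 ≅ Z^5.

Boundary ∂_1: C_1 → C_0 is given by ∂[p,q] = [q] − [p]. For instance
  ∂[v_3,v_4] = [v_4] − [v_3].
As a 5×10 matrix over Z this has rank 4, with invariant factors (1,1,1,1).

The boundary map ∂_2: C_2 → C_1 sends each 2-simplex [p,q,r] to [q,r] − [p,r] + [p,q]. For instance
  ∂[v_2,v_3,v_4] = [v_3,v_4] − [v_2,v_4] + [v_2,v_3],
  ∂[v_0,v_3,v_4] = [v_3,v_4] − [v_0,v_4] + [v_0,v_3].
This gives a 10×10 integer matrix of rank 6; reducing to Smith normal form yields diagonal entries (1,1,1,1,1,1).

Boundary ∂_3: C_3 → C_2 sends each 3-simplex σ to the alternating sum Σ_i (−1)^i (σ with its i-th vertex removed). For instance
  ∂[v_1,v_2,v_3,v_4] = [v_2,v_3,v_4] − [v_1,v_3,v_4] + [v_1,v_2,v_4] − [v_1,v_2,v_3],
  ∂[v_0,v_1,v_2,v_3] = [v_1,v_2,v_3] − [v_0,v_2,v_3] + [v_0,v_1,v_3] − [v_0,v_1,v_2].
The 10×5 boundary matrix has rank 4 and Smith normal form diag(1,1,1,1).

From H_k ≅ ker(∂_k) / im(∂_{k+1}) we obtain:

  H_0: rank C_0 − rank ∂_1 = 5 − 4 = 1, and the invariant factors of ∂_1 are all 1, so H_0 = Z.
  H_1: rank ker ∂_1 − rank ∂_2 = (10 − 4) − 6 = 0, and the invariant factors of ∂_2 are all 1, so H_1 = 0.
  H_2: rank ker ∂_2 − rank ∂_3 = (10 − 6) − 4 = 0, and the invariant factors of ∂_3 are all 1, so H_2 = 0.
  H_3: rank ker ∂_3 − rank ∂_4 = (5 − 4) − 0 = 1, and there is no ∂_4, so H_3 = Z.

(K is a triangulation of the 3-sphere S^3.)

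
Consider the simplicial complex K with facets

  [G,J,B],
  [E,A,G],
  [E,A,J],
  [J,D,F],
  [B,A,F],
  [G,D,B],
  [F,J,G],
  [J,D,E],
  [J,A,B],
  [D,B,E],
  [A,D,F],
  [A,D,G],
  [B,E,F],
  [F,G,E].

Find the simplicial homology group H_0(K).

Order the vertices as A < B < D < E < F < G < J. Listing each simplex with vertices in this order, K has dimension 2 with simplices:

  0-simplices (7): A, B, D, E, F, G, J
  1-simplices (21): AB, AD, AE, AF, AG, AJ, BD, BE, BF, BG, BJ, DE, DF, DG, DJ, EF, EG, EJ, FG, FJ, GJ
  2-simplices (14): ABF, ABJ, ADF, ADG, AEG, AEJ, BDE, BDG, BEF, BGJ, DEJ, DFJ, EFG, FGJ

giving chain groups C_0 ≅ Z^7, C_1 ≅ Z^21, C_2 ≅ Z^14.

The boundary map ∂_1: C_1 → C_0 sends each edge [p,q] (with p < q) to q − p. For instance
  ∂FJ = J − F.
This gives a 7×21 integer matrix of rank 6; reducing to Smith normal form yields diagonal entries (1,1,1,1,1,1).

∂_2: C_2 → C_1 acts by ∂[p,q,r] = [q,r] − [p,r] + [p,q]. For instance
  ∂AEJ = EJ − AJ + AE,
  ∂AEG = EG − AG + AE.
The 21×14 boundary matrix has rank 13 and Smith normal form diag(1,1,1,1,1,1,1,1,1,1,1,1,1).

Now H_k = ker ∂_k / im ∂_{k+1}, so:

  H_0: rank C_0 − rank ∂_1 = 7 − 6 = 1, and the invariant factors of ∂_1 are all 1, so H_0 ≅ Z.

(K is a triangulation of the torus T^2.)

H_0 = Z.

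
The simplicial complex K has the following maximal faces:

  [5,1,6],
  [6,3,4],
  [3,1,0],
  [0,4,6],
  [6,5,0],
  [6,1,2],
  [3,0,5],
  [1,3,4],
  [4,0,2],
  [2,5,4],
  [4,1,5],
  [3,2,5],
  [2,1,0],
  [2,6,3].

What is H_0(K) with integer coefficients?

Take the total order 0 < 1 < 2 < 3 < 4 < 5 < 6 on the vertex set. Then K (dimension 2) consists of the simplices:

  0-simplices (7): [0], [1], [2], [3], [4], [5], [6]
  1-simplices (21): [0,1], [0,2], [0,3], [0,4], [0,5], [0,6], [1,2], [1,3], [1,4], [1,5], [1,6], [2,3], [2,4], [2,5], [2,6], [3,4], [3,5], [3,6], [4,5], [4,6], [5,6]
  2-simplices (14): [0,1,2], [0,1,3], [0,2,4], [0,3,5], [0,4,6], [0,5,6], [1,2,6], [1,3,4], [1,4,5], [1,5,6], [2,3,5], [2,3,6], [2,4,5], [3,4,6]

Hence C_0 ≅ Z^7, C_1 ≅ Z^21, C_2 ≅ Z^14.

The boundary map ∂_1: C_1 → C_0 maps an edge to its endpoints' difference, ∂[p,q] = q − p.
This gives a 7×21 integer matrix of rank 6; reducing to Smith normal form yields diagonal entries (1,1,1,1,1,1).

∂_2: C_2 → C_1 sends each 2-simplex [p,q,r] to [q,r] − [p,r] + [p,q]. For instance
  ∂[0,1,2] = [1,2] − [0,2] + [0,1],
  ∂[0,3,5] = [3,5] − [0,5] + [0,3].
The resulting 21×14 matrix has rank 13, and its Smith normal form has invariant factors (1,1,1,1,1,1,1,1,1,1,1,1,1).

From H_k ≅ ker(∂_k) / im(∂_{k+1}) we obtain:

  H_0: rank C_0 − rank ∂_1 = 7 − 6 = 1, and the invariant factors of ∂_1 are all 1, so H_0 = Z.

H_0 = Z.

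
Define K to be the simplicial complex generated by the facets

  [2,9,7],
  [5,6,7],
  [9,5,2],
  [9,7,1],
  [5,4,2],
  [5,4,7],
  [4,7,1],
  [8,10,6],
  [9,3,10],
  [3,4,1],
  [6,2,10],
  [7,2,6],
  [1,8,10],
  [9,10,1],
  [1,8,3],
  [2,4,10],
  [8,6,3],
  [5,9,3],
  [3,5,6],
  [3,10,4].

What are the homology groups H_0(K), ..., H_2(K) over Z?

We work with the vertex ordering 1 < 2 < 3 < 4 < 5 < 6 < 7 < 8 < 9 < 10. The simplices of K, each written with vertices in increasing order, are:

  0-simplices (10): [1], [2], [3], [4], [5], [6], [7], [8], [9], [10]
  1-simplices (30): (30 of them)
  2-simplices (20): (20 of them)

Hence C_0 ≅ Z^10, C_1 ≅ Z^30, C_2 ≅ Z^20.

∂_1: C_1 → C_0 sends each edge [p,q] (with p < q) to q − p. For instance
  ∂[6,10] = [10] − [6].
This gives a 10×30 integer matrix of rank 9; reducing to Smith normal form yields diagonal entries (1,1,1,1,1,1,1,1,1).

Boundary ∂_2: C_2 → C_1 acts by ∂[p,q,r] = [q,r] − [p,r] + [p,q]. For instance
  ∂[3,5,9] = [5,9] − [3,9] + [3,5],
  ∂[2,6,10] = [6,10] − [2,10] + [2,6].
The 30×20 boundary matrix has rank 20 and Smith normal form diag(1,1,1,1,1,1,1,1,1,1,1,1,1,1,1,1,1,1,1,2).

Computing H_k = (kernel of ∂_k) / (image of ∂_{k+1}):

  H_0: rank C_0 − rank ∂_1 = 10 − 9 = 1, and the invariant factors of ∂_1 are all 1, so H_0 = Z.
  H_1: rank ker ∂_1 − rank ∂_2 = (30 − 9) − 20 = 1, and ∂_2 has invariant factor 2 > 1, so H_1 = Z × Z/2.
  H_2: rank ker ∂_2 − rank ∂_3 = (20 − 20) − 0 = 0, and there is no ∂_3, so H_2 = 0.

(K is a triangulation of the Klein bottle.)

H_0 ≅ Z,  H_1 ≅ Z × Z/2,  H_2 = 0.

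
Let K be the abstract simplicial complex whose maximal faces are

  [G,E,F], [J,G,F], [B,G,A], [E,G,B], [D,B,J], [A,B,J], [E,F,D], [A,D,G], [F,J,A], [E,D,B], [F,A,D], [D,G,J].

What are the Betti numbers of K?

b_0 = 1, b_1 = 0, b_2 = 0.

Order the vertices as A < B < D < E < F < G < J. Listing each simplex with vertices in this order, K has dimension 2 with simplices:

  0-simplices (7): A, B, D, E, F, G, J
  1-simplices (18): AB, AD, AF, AG, AJ, BD, BE, BG, BJ, DE, DF, DG, DJ, EF, EG, FG, FJ, GJ
  2-simplices (12): ABG, ABJ, ADF, ADG, AFJ, BDE, BDJ, BEG, DEF, DGJ, EFG, FGJ

giving chain groups C_0 ≅ Z^7, C_1 ≅ Z^18, C_2 ≅ Z^12.

The boundary map ∂_1: C_1 → C_0 is given by ∂[p,q] = [q] − [p]. For instance
  ∂DG = G − D.
This gives a 7×18 integer matrix of rank 6; reducing to Smith normal form yields diagonal entries (1,1,1,1,1,1).

Boundary ∂_2: C_2 → C_1 acts by ∂[p,q,r] = [q,r] − [p,r] + [p,q]. For instance
  ∂ADF = DF − AF + AD,
  ∂ABG = BG − AG + AB.
The resulting 18×12 matrix has rank 12, and its Smith normal form has invariant factors (1,1,1,1,1,1,1,1,1,1,1,2).

From H_k ≅ ker(∂_k) / im(∂_{k+1}) we obtain:

  H_0: rank C_0 − rank ∂_1 = 7 − 6 = 1, and the invariant factors of ∂_1 are all 1, so H_0 = Z.
  H_1: rank ker ∂_1 − rank ∂_2 = (18 − 6) − 12 = 0, and ∂_2 has invariant factor 2 > 1, so H_1 = Z/2.
  H_2: rank ker ∂_2 − rank ∂_3 = (12 − 12) − 0 = 0, and there is no ∂_3, so H_2 = 0.

Hence the Betti numbers are b_0 = 1, b_1 = 0, b_2 = 0.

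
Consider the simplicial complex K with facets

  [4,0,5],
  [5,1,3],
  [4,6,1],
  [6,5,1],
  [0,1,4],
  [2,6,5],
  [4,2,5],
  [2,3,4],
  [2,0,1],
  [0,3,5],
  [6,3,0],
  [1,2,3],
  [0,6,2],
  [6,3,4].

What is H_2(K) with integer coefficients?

K has 7 vertices, 21 edges, 14 triangles.
rank ∂_2 = 13, rank ∂_3 = 0 ⇒ b_2 = 14 − 13 − 0 = 1. So H_2 ≅ Z.

H_2 ≅ Z.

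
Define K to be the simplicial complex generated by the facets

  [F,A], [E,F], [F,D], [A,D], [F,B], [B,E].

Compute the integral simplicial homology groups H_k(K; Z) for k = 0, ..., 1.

Order the vertices as A < B < D < E < F. Listing each simplex with vertices in this order, K has dimension 1 with simplices:

  0-simplices (5): A, B, D, E, F
  1-simplices (6): AD, AF, BE, BF, DF, EF

Hence C_0 ≅ Z^5, C_1 ≅ Z^6.

Boundary ∂_1: C_1 → C_0 maps an edge to its endpoints' difference, ∂[p,q] = q − p.
The 5×6 boundary matrix has rank 4 and Smith normal form diag(1,1,1,1).

Now H_k = ker ∂_k / im ∂_{k+1}, so:

  H_0: rank C_0 − rank ∂_1 = 5 − 4 = 1, and the invariant factors of ∂_1 are all 1, so H_0 ≅ Z.
  H_1: rank ker ∂_1 − rank ∂_2 = (6 − 4) − 0 = 2, and there is no ∂_2, so H_1 ≅ Z^2.

H_0 = Z,  H_1 = Z^2.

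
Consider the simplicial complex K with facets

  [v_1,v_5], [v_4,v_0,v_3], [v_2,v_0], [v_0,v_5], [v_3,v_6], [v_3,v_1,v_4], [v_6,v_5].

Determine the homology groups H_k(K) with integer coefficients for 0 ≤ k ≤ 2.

H_0 ≅ Z,  H_1 ≅ Z^2,  H_2 = 0.

Fix the vertex order v_0 < v_1 < v_2 < v_3 < v_4 < v_5 < v_6 and write every simplex with vertices in increasing order. Then dim K = 2 and the simplices of K are:

  0-simplices (7): [v_0], [v_1], [v_2], [v_3], [v_4], [v_5], [v_6]
  1-simplices (10): [v_0,v_2], [v_0,v_3], [v_0,v_4], [v_0,v_5], [v_1,v_3], [v_1,v_4], [v_1,v_5], [v_3,v_4], [v_3,v_6], [v_5,v_6]
  2-simplices (2): [v_0,v_3,v_4], [v_1,v_3,v_4]

giving chain groups C_0 ≅ Z^7, C_1 ≅ Z^10, C_2 ≅ Z^2.

The boundary map ∂_1: C_1 → C_0 sends each edge [p,q] (with p < q) to q − p. For instance
  ∂[v_0,v_4] = [v_4] − [v_0].
This gives a 7×10 integer matrix of rank 6; reducing to Smith normal form yields diagonal entries (1,1,1,1,1,1).

The boundary map ∂_2: C_2 → C_1 sends each 2-simplex [p,q,r] to [q,r] − [p,r] + [p,q]. For instance
  ∂[v_0,v_3,v_4] = [v_3,v_4] − [v_0,v_4] + [v_0,v_3],
  ∂[v_1,v_3,v_4] = [v_3,v_4] − [v_1,v_4] + [v_1,v_3].
The 10×2 boundary matrix has rank 2 and Smith normal form diag(1,1).

From H_k ≅ ker(∂_k) / im(∂_{k+1}) we obtain:

  H_0: rank C_0 − rank ∂_1 = 7 − 6 = 1, and the invariant factors of ∂_1 are all 1, so H_0 ≅ Z.
  H_1: rank ker ∂_1 − rank ∂_2 = (10 − 6) − 2 = 2, and the invariant factors of ∂_2 are all 1, so H_1 ≅ Z^2.
  H_2: rank ker ∂_2 − rank ∂_3 = (2 − 2) − 0 = 0, and there is no ∂_3, so H_2 ≅ 0.

As a check, the Euler characteristic is 7 − 10 + 2 = -1, which agrees with 1 − 2 + 0 = -1.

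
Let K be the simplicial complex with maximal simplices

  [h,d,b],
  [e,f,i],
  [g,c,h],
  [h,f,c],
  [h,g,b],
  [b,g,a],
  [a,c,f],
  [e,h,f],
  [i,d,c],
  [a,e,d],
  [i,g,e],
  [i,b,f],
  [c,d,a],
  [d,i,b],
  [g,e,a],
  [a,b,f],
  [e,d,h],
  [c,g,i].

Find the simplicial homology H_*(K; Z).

Take the total order a < b < c < d < e < f < g < h < i on the vertex set. Then K (dimension 2) consists of the simplices:

  0-simplices (9): a, b, c, d, e, f, g, h, i
  1-simplices (27): ab, ac, ad, ae, af, ag, bd, bf, bg, bh, bi, cd, cf, cg, ch, ci, de, dh, di, ef, eg, eh, ei, fh, fi, gh, gi
  2-simplices (18): abf, abg, acd, acf, ade, aeg, bdh, bdi, bfi, bgh, cdi, cfh, cgh, cgi, deh, efh, efi, egi

so the chain groups are C_0 ≅ Z^9, C_1 ≅ Z^27, C_2 ≅ Z^18.

Boundary ∂_1: C_1 → C_0 maps an edge to its endpoints' difference, ∂[p,q] = q − p. For instance
  ∂af = f − a.
This gives a 9×27 integer matrix of rank 8; reducing to Smith normal form yields diagonal entries (1,1,1,1,1,1,1,1).

∂_2: C_2 → C_1 acts by ∂[p,q,r] = [q,r] − [p,r] + [p,q]. For instance
  ∂efi = fi − ei + ef,
  ∂egi = gi − ei + eg.
This gives a 27×18 integer matrix of rank 17; reducing to Smith normal form yields diagonal entries (1,1,1,1,1,1,1,1,1,1,1,1,1,1,1,1,1).

From H_k ≅ ker(∂_k) / im(∂_{k+1}) we obtain:

  H_0: rank C_0 − rank ∂_1 = 9 − 8 = 1, and the invariant factors of ∂_1 are all 1, so H_0 ≅ Z.
  H_1: rank ker ∂_1 − rank ∂_2 = (27 − 8) − 17 = 2, and the invariant factors of ∂_2 are all 1, so H_1 ≅ Z^2.
  H_2: rank ker ∂_2 − rank ∂_3 = (18 − 17) − 0 = 1, and there is no ∂_3, so H_2 ≅ Z.

As a check, the Euler characteristic is 9 − 27 + 18 = 0, which agrees with 1 − 2 + 1 = 0.
(K is a triangulation of the torus T^2.)

H_0 ≅ Z,  H_1 ≅ Z^2,  H_2 ≅ Z.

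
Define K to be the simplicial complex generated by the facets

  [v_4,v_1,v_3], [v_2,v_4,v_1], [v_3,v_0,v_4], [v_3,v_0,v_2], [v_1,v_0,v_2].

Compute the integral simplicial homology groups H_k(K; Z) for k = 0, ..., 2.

Fix the vertex order v_0 < v_1 < v_2 < v_3 < v_4 and write every simplex with vertices in increasing order. Then dim K = 2 and the simplices of K are:

  0-simplices (5): [v_0], [v_1], [v_2], [v_3], [v_4]
  1-simplices (10): [v_0,v_1], [v_0,v_2], [v_0,v_3], [v_0,v_4], [v_1,v_2], [v_1,v_3], [v_1,v_4], [v_2,v_3], [v_2,v_4], [v_3,v_4]
  2-simplices (5): [v_0,v_1,v_2], [v_0,v_2,v_3], [v_0,v_3,v_4], [v_1,v_2,v_4], [v_1,v_3,v_4]

giving chain groups C_0 ≅ Z^5, C_1 ≅ Z^10, C_2 ≅ Z^5.

∂_1: C_1 → C_0 maps an edge to its endpoints' difference, ∂[p,q] = q − p. For instance
  ∂[v_2,v_4] = [v_4] − [v_2].
As a 5×10 matrix over Z this has rank 4, with invariant factors (1,1,1,1).

Boundary ∂_2: C_2 → C_1 sends each 2-simplex [p,q,r] to [q,r] − [p,r] + [p,q]. For instance
  ∂[v_1,v_2,v_4] = [v_2,v_4] − [v_1,v_4] + [v_1,v_2],
  ∂[v_0,v_2,v_3] = [v_2,v_3] − [v_0,v_3] + [v_0,v_2].
As a 10×5 matrix over Z this has rank 5, with invariant factors (1,1,1,1,1).

Now H_k = ker ∂_k / im ∂_{k+1}, so:

  H_0: rank C_0 − rank ∂_1 = 5 − 4 = 1, and the invariant factors of ∂_1 are all 1, so H_0 = Z.
  H_1: rank ker ∂_1 − rank ∂_2 = (10 − 4) − 5 = 1, and the invariant factors of ∂_2 are all 1, so H_1 = Z.
  H_2: rank ker ∂_2 − rank ∂_3 = (5 − 5) − 0 = 0, and there is no ∂_3, so H_2 = 0.

H_0 = Z,  H_1 = Z,  H_2 = 0.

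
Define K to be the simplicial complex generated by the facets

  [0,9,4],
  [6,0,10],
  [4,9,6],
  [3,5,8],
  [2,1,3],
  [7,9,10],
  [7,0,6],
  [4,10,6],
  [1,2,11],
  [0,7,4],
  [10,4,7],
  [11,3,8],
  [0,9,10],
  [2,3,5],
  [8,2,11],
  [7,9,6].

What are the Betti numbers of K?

b_0 = 2, b_1 = 1, b_2 = 0.

Fix the vertex order 0 < 1 < 2 < 3 < 4 < 5 < 6 < 7 < 8 < 9 < 10 < 11 and write every simplex with vertices in increasing order. Then dim K = 2 and the simplices of K are:

  0-simplices (12): [0], [1], [2], [3], [4], [5], [6], [7], [8], [9], [10], [11]
  1-simplices (27): (27 of them)
  2-simplices (16): [0,4,7], [0,4,9], [0,6,7], [0,6,10], [0,9,10], [1,2,3], [1,2,11], [2,3,5], [2,8,11], [3,5,8], [3,8,11], [4,6,9], [4,6,10], [4,7,10], [6,7,9], [7,9,10]

so the chain groups are C_0 ≅ Z^12, C_1 ≅ Z^27, C_2 ≅ Z^16.

The boundary map ∂_1: C_1 → C_0 sends each edge [p,q] (with p < q) to q − p. For instance
  ∂[4,6] = [6] − [4].
This gives a 12×27 integer matrix of rank 10; reducing to Smith normal form yields diagonal entries (1,1,1,1,1,1,1,1,1,1).

Boundary ∂_2: C_2 → C_1 acts by ∂[p,q,r] = [q,r] − [p,r] + [p,q]. For instance
  ∂[1,2,3] = [2,3] − [1,3] + [1,2],
  ∂[2,3,5] = [3,5] − [2,5] + [2,3].
This gives a 27×16 integer matrix of rank 16; reducing to Smith normal form yields diagonal entries (1,1,1,1,1,1,1,1,1,1,1,1,1,1,1,2).

From H_k ≅ ker(∂_k) / im(∂_{k+1}) we obtain:

  H_0: rank C_0 − rank ∂_1 = 12 − 10 = 2, and the invariant factors of ∂_1 are all 1, so H_0 ≅ Z^2.
  H_1: rank ker ∂_1 − rank ∂_2 = (27 − 10) − 16 = 1, and ∂_2 has invariant factor 2 > 1, so H_1 ≅ Z ⊕ Z/2.
  H_2: rank ker ∂_2 − rank ∂_3 = (16 − 16) − 0 = 0, and there is no ∂_3, so H_2 ≅ 0.

As a check, the Euler characteristic is 12 − 27 + 16 = 1, which agrees with 2 − 1 + 0 = 1.

Hence the Betti numbers are b_0 = 2, b_1 = 1, b_2 = 0.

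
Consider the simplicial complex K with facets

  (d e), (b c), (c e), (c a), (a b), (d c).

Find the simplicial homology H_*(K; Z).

Fix the vertex order a < b < c < d < e and write every simplex with vertices in increasing order. Then dim K = 1 and the simplices of K are:

  0-simplices (5): a, b, c, d, e
  1-simplices (6): ab, ac, bc, cd, ce, de

giving chain groups C_0 ≅ Z^5, C_1 ≅ Z^6.

∂_1: C_1 → C_0 sends each edge [p,q] (with p < q) to q − p.
As a 5×6 matrix over Z this has rank 4, with invariant factors (1,1,1,1).

Reading off H_k = ker ∂_k / im ∂_{k+1}:

  H_0: rank C_0 − rank ∂_1 = 5 − 4 = 1, and the invariant factors of ∂_1 are all 1, so H_0 = Z.
  H_1: rank ker ∂_1 − rank ∂_2 = (6 − 4) − 0 = 2, and there is no ∂_2, so H_1 = Z^2.

As a check, the Euler characteristic is 5 − 6 = -1, which agrees with 1 − 2 = -1.

H_0 ≅ Z,  H_1 ≅ Z^2.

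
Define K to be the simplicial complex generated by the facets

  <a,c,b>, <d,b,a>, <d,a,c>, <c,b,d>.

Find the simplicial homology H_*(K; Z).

H_0 = Z,  H_1 = 0,  H_2 = Z.

We work with the vertex ordering a < b < c < d. The simplices of K, each written with vertices in increasing order, are:

  0-simplices (4): a, b, c, d
  1-simplices (6): ab, ac, ad, bc, bd, cd
  2-simplices (4): abc, abd, acd, bcd

giving chain groups C_0 ≅ Z^4, C_1 ≅ Z^6, C_2 ≅ Z^4.

The boundary map ∂_1: C_1 → C_0 maps an edge to its endpoints' difference, ∂[p,q] = q − p. For instance
  ∂cd = d − c.
The 4×6 boundary matrix has rank 3 and Smith normal form diag(1,1,1).

Boundary ∂_2: C_2 → C_1 maps a triangle to the signed sum of its edges. For instance
  ∂abc = bc − ac + ab,
  ∂abd = bd − ad + ab.
As a 6×4 matrix over Z this has rank 3, with invariant factors (1,1,1).

From H_k ≅ ker(∂_k) / im(∂_{k+1}) we obtain:

  H_0: rank C_0 − rank ∂_1 = 4 − 3 = 1, and the invariant factors of ∂_1 are all 1, so H_0 = Z.
  H_1: rank ker ∂_1 − rank ∂_2 = (6 − 3) − 3 = 0, and the invariant factors of ∂_2 are all 1, so H_1 = 0.
  H_2: rank ker ∂_2 − rank ∂_3 = (4 − 3) − 0 = 1, and there is no ∂_3, so H_2 = Z.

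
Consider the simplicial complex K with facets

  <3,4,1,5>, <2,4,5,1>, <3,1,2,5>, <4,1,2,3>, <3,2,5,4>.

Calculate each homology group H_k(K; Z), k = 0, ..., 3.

H_0 = Z,  H_1 = 0,  H_2 = 0,  H_3 = Z.

Fix the vertex order 1 < 2 < 3 < 4 < 5 and write every simplex with vertices in increasing order. Then dim K = 3 and the simplices of K are:

  0-simplices (5): [1], [2], [3], [4], [5]
  1-simplices (10): [1,2], [1,3], [1,4], [1,5], [2,3], [2,4], [2,5], [3,4], [3,5], [4,5]
  2-simplices (10): [1,2,3], [1,2,4], [1,2,5], [1,3,4], [1,3,5], [1,4,5], [2,3,4], [2,3,5], [2,4,5], [3,4,5]
  3-simplices (5): [1,2,3,4], [1,2,3,5], [1,2,4,5], [1,3,4,5], [2,3,4,5]

so the chain groups are C_0 ≅ Z^5, C_1 ≅ Z^10, C_2 ≅ Z^10, C_3 ≅ Z^5.

Boundary ∂_1: C_1 → C_0 is given by ∂[p,q] = [q] − [p]. For instance
  ∂[2,5] = [5] − [2].
This gives a 5×10 integer matrix of rank 4; reducing to Smith normal form yields diagonal entries (1,1,1,1).

The boundary map ∂_2: C_2 → C_1 maps a triangle to the signed sum of its edges. For instance
  ∂[1,2,3] = [2,3] − [1,3] + [1,2],
  ∂[1,4,5] = [4,5] − [1,5] + [1,4].
The resulting 10×10 matrix has rank 6, and its Smith normal form has invariant factors (1,1,1,1,1,1).

Boundary ∂_3: C_3 → C_2 sends each 3-simplex σ to the alternating sum Σ_i (−1)^i (σ with its i-th vertex removed). For instance
  ∂[1,2,3,4] = [2,3,4] − [1,3,4] + [1,2,4] − [1,2,3],
  ∂[1,2,4,5] = [2,4,5] − [1,4,5] + [1,2,5] − [1,2,4].
The 10×5 boundary matrix has rank 4 and Smith normal form diag(1,1,1,1).

Reading off H_k = ker ∂_k / im ∂_{k+1}:

  H_0: rank C_0 − rank ∂_1 = 5 − 4 = 1, and the invariant factors of ∂_1 are all 1, so H_0 ≅ Z.
  H_1: rank ker ∂_1 − rank ∂_2 = (10 − 4) − 6 = 0, and the invariant factors of ∂_2 are all 1, so H_1 ≅ 0.
  H_2: rank ker ∂_2 − rank ∂_3 = (10 − 6) − 4 = 0, and the invariant factors of ∂_3 are all 1, so H_2 ≅ 0.
  H_3: rank ker ∂_3 − rank ∂_4 = (5 − 4) − 0 = 1, and there is no ∂_4, so H_3 ≅ Z.

As a check, the Euler characteristic is 5 − 10 + 10 − 5 = 0, which agrees with 1 − 0 + 0 − 1 = 0.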